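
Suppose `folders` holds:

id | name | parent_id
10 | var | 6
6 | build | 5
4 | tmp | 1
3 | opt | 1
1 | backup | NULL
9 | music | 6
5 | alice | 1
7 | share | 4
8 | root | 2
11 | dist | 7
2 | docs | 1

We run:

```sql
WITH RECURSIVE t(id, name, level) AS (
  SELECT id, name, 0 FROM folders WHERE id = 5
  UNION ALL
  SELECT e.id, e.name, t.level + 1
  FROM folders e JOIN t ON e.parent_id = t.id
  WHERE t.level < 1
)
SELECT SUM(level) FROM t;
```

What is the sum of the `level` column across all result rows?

1

Base: id=5 (alice) at level 0.
Iteration 1: rows with parent_id in {5} -> build (id 6, level 1).
Iteration 2: level < 1 fails for all current rows; recursion stops.
SUM(level) = 0 + 1 = 1.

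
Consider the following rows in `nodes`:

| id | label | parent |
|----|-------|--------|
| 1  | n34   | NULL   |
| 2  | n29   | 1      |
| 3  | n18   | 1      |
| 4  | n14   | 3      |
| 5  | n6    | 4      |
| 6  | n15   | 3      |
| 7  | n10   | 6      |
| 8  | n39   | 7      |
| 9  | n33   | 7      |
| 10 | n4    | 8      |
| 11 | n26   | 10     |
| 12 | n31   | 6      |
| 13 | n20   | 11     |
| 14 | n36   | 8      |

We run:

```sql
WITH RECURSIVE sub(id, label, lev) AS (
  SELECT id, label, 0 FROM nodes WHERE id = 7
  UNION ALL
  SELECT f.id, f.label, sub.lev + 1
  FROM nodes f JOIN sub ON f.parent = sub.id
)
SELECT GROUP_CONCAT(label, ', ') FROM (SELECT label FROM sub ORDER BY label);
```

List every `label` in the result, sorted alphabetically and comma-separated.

n10, n20, n26, n33, n36, n39, n4

Base: id=7 (n10) at lev 0.
Iteration 1: rows with parent in {7} -> n39 (id 8, lev 1), n33 (id 9, lev 1).
Iteration 2: rows with parent in {8,9} -> n4 (id 10, lev 2), n36 (id 14, lev 2).
Iteration 3: rows with parent in {10,14} -> n26 (id 11, lev 3).
Iteration 4: rows with parent in {11} -> n20 (id 13, lev 4).
Iteration 5: no rows with parent in {13}; recursion stops.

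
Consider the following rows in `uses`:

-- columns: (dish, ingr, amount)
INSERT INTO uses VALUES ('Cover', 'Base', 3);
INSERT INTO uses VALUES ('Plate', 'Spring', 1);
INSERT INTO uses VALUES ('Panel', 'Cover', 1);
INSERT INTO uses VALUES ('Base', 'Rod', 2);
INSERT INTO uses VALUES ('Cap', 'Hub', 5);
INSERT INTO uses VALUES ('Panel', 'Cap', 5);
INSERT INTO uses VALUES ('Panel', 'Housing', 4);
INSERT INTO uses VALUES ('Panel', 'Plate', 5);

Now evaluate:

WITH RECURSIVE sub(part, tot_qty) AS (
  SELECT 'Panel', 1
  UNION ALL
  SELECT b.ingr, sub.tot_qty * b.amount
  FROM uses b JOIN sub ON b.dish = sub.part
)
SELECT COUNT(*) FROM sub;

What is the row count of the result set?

9

Base: (Panel, tot_qty=1).
Iteration 1: components of {Panel} -> Cap = 1*5 = 5, Cover = 1*1 = 1, Housing = 1*4 = 4, Plate = 1*5 = 5.
Iteration 2: components of {Cap,Cover,Housing,Plate} -> Base = 1*3 = 3, Hub = 5*5 = 25, Spring = 5*1 = 5.
Iteration 3: components of {Base,Hub,Spring} -> Rod = 3*2 = 6.
Iteration 4: no further components; recursion stops.
Total rows emitted: 9.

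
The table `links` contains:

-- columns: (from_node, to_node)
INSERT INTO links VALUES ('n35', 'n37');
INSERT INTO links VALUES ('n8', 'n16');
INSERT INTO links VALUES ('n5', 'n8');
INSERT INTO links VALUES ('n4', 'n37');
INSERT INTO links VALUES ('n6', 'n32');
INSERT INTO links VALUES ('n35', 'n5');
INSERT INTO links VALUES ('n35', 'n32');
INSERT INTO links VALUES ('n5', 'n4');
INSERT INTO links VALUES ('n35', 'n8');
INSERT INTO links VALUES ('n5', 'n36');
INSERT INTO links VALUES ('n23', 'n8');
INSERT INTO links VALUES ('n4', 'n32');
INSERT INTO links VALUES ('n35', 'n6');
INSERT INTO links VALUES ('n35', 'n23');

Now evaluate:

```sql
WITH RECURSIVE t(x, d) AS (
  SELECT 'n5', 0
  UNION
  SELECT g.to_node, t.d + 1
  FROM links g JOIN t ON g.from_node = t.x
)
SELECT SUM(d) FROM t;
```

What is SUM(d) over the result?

9

Base: (n5, d=0).
Iteration 1: edges from {n5} -> (n36, d=1), (n4, d=1), (n8, d=1).
Iteration 2: edges from {n36,n4,n8} -> (n16, d=2), (n32, d=2), (n37, d=2).
Iteration 3: no outgoing edges from {n16,n32,n37}; recursion stops.
SUM(d) = 0 + 1 + 1 + 1 + 2 + 2 + 2 = 9.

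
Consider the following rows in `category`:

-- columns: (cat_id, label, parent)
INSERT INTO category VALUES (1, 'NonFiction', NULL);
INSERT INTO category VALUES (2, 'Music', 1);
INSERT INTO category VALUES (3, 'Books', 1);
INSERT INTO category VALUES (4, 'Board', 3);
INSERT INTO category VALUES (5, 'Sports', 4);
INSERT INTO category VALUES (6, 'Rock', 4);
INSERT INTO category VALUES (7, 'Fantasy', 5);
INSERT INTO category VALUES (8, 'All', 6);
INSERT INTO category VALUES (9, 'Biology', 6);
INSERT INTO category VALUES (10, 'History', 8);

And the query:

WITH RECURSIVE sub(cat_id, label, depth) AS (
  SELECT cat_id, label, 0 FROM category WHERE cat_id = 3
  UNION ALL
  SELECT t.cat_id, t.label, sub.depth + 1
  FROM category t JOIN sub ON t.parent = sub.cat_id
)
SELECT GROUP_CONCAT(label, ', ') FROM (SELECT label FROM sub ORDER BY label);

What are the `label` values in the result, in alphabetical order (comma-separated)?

All, Biology, Board, Books, Fantasy, History, Rock, Sports

Base: cat_id=3 (Books) at depth 0.
Iteration 1: rows with parent in {3} -> Board (id 4, depth 1).
Iteration 2: rows with parent in {4} -> Sports (id 5, depth 2), Rock (id 6, depth 2).
Iteration 3: rows with parent in {5,6} -> Fantasy (id 7, depth 3), All (id 8, depth 3), Biology (id 9, depth 3).
Iteration 4: rows with parent in {7,8,9} -> History (id 10, depth 4).
Iteration 5: no rows with parent in {10}; recursion stops.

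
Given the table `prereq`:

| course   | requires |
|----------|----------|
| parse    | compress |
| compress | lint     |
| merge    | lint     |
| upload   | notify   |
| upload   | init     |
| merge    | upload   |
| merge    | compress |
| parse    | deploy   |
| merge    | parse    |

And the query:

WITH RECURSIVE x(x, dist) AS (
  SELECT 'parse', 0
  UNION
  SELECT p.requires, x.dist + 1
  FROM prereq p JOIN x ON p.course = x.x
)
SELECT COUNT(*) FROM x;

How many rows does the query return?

Base: (parse, dist=0).
Iteration 1: edges from {parse} -> (compress, dist=1), (deploy, dist=1).
Iteration 2: edges from {compress,deploy} -> (lint, dist=2).
Iteration 3: no outgoing edges from {lint}; recursion stops.
Total rows emitted: 4.

4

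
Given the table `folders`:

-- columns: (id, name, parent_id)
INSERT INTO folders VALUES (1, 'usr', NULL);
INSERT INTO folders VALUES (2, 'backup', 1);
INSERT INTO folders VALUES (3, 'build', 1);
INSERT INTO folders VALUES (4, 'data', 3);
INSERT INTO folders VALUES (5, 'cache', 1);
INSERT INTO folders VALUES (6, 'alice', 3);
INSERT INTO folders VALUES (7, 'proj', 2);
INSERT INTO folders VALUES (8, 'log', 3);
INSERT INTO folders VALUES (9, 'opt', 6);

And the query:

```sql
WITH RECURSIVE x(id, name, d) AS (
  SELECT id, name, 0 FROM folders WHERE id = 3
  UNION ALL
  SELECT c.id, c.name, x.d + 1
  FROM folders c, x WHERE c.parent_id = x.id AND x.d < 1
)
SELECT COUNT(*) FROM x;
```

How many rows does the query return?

4

Base: id=3 (build) at d 0.
Iteration 1: rows with parent_id in {3} -> data (id 4, d 1), alice (id 6, d 1), log (id 8, d 1).
Iteration 2: d < 1 fails for all current rows; recursion stops.
Total rows emitted: 4.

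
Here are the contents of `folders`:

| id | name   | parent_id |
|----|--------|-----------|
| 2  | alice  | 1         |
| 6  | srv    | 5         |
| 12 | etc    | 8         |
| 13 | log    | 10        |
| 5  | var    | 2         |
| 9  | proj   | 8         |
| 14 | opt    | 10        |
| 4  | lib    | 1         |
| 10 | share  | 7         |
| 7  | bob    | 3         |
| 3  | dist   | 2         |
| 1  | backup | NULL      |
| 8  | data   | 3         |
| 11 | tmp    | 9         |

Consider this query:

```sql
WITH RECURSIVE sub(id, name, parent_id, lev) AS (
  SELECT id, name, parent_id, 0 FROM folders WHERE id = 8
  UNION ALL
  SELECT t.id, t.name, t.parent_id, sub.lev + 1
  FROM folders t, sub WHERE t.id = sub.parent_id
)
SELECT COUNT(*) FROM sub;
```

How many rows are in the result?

4

Base: id=8 (data), parent_id=3, lev 0.
Iteration 1: join on id=3 -> dist (id 3, parent_id=2, lev 1).
Iteration 2: join on id=2 -> alice (id 2, parent_id=1, lev 2).
Iteration 3: join on id=1 -> backup (id 1, parent_id=NULL, lev 3).
Iteration 4: parent_id is NULL; no match; recursion stops.
Total rows emitted: 4.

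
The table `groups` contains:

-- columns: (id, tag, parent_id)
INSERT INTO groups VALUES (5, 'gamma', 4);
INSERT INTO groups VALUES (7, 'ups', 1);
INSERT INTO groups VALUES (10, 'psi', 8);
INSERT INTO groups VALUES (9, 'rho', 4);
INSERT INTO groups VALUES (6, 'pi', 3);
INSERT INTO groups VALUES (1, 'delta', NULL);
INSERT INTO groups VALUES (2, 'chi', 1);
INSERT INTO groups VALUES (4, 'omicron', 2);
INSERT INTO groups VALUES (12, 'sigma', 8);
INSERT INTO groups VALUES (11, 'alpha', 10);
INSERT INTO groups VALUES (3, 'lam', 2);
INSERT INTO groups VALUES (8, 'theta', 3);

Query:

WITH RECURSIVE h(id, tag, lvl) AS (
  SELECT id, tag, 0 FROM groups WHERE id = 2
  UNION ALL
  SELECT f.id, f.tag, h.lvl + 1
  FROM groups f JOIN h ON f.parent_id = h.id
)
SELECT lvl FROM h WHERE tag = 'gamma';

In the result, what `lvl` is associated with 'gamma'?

2

Base: id=2 (chi) at lvl 0.
Iteration 1: rows with parent_id in {2} -> lam (id 3, lvl 1), omicron (id 4, lvl 1).
Iteration 2: rows with parent_id in {3,4} -> gamma (id 5, lvl 2), pi (id 6, lvl 2), theta (id 8, lvl 2), rho (id 9, lvl 2).
Iteration 3: rows with parent_id in {5,6,8,9} -> psi (id 10, lvl 3), sigma (id 12, lvl 3).
Iteration 4: rows with parent_id in {10,12} -> alpha (id 11, lvl 4).
Iteration 5: no rows with parent_id in {11}; recursion stops.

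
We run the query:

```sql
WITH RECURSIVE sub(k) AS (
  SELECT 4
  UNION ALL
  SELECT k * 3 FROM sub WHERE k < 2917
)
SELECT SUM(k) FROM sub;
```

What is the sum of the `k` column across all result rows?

Base: k=4.
Iteration 1: 4 < 2917 holds -> k = 4 * 3 = 12.
Iteration 2: 12 < 2917 holds -> k = 12 * 3 = 36.
Iteration 3: 36 < 2917 holds -> k = 36 * 3 = 108.
Iteration 4: 108 < 2917 holds -> k = 108 * 3 = 324.
Iteration 5: 324 < 2917 holds -> k = 324 * 3 = 972.
Iteration 6: 972 < 2917 holds -> k = 972 * 3 = 2916.
Iteration 7: 2916 < 2917 holds -> k = 2916 * 3 = 8748.
Iteration 8: 8748 < 2917 fails; recursion stops.
SUM(k) = 4 + 12 + 36 + 108 + 324 + 972 + 2916 + 8748 = 13120.

13120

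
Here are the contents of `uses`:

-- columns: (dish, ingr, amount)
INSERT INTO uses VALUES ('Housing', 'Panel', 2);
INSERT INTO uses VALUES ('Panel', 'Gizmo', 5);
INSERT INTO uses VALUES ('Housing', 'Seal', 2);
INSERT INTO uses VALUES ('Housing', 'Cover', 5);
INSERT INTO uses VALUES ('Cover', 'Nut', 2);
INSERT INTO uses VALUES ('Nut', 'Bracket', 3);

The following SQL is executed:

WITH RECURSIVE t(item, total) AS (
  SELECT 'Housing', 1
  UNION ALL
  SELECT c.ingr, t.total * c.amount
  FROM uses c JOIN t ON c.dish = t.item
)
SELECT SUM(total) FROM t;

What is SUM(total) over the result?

Base: (Housing, total=1).
Iteration 1: components of {Housing} -> Cover = 1*5 = 5, Panel = 1*2 = 2, Seal = 1*2 = 2.
Iteration 2: components of {Cover,Panel,Seal} -> Gizmo = 2*5 = 10, Nut = 5*2 = 10.
Iteration 3: components of {Gizmo,Nut} -> Bracket = 10*3 = 30.
Iteration 4: no further components; recursion stops.
SUM(total) = 1 + 2 + 2 + 5 + 10 + 10 + 30 = 60.

60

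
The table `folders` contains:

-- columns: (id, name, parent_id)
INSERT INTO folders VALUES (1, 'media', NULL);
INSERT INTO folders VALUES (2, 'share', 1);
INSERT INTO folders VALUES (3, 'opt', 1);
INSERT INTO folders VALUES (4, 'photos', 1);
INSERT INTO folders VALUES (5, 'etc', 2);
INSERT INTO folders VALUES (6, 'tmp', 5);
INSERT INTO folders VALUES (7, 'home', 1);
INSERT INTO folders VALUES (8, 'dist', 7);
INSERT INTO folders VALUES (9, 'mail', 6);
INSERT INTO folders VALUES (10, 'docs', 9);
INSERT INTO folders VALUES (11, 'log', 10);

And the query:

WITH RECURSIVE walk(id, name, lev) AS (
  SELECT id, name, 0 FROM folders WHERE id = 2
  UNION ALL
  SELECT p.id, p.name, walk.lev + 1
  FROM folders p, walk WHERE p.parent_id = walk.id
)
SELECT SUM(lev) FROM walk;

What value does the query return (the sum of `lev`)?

15

Base: id=2 (share) at lev 0.
Iteration 1: rows with parent_id in {2} -> etc (id 5, lev 1).
Iteration 2: rows with parent_id in {5} -> tmp (id 6, lev 2).
Iteration 3: rows with parent_id in {6} -> mail (id 9, lev 3).
Iteration 4: rows with parent_id in {9} -> docs (id 10, lev 4).
Iteration 5: rows with parent_id in {10} -> log (id 11, lev 5).
Iteration 6: no rows with parent_id in {11}; recursion stops.
SUM(lev) = 0 + 1 + 2 + 3 + 4 + 5 = 15.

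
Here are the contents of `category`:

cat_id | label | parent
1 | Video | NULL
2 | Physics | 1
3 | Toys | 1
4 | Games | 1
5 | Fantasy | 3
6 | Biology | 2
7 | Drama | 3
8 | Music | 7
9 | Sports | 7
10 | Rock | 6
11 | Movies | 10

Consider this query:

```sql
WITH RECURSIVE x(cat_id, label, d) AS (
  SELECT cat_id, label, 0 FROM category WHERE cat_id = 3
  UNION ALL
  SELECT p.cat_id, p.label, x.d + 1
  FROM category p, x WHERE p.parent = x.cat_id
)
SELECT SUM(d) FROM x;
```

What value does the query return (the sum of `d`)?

6

Base: cat_id=3 (Toys) at d 0.
Iteration 1: rows with parent in {3} -> Fantasy (id 5, d 1), Drama (id 7, d 1).
Iteration 2: rows with parent in {5,7} -> Music (id 8, d 2), Sports (id 9, d 2).
Iteration 3: no rows with parent in {8,9}; recursion stops.
SUM(d) = 0 + 1 + 1 + 2 + 2 = 6.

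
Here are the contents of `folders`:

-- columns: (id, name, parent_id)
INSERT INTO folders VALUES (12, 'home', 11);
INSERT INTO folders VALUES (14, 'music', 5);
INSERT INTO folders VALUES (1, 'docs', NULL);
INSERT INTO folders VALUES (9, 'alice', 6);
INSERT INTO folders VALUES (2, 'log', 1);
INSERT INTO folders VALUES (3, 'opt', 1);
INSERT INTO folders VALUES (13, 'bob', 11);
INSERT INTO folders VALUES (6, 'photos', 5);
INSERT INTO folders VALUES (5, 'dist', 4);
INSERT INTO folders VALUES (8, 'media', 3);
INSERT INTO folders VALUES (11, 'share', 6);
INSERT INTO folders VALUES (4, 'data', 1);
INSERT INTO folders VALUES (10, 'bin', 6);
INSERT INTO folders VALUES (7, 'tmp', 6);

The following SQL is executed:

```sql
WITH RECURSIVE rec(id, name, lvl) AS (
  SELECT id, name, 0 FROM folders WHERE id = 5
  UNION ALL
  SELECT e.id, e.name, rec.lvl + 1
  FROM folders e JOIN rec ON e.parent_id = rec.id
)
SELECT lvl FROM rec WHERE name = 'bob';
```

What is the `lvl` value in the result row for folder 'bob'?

Base: id=5 (dist) at lvl 0.
Iteration 1: rows with parent_id in {5} -> photos (id 6, lvl 1), music (id 14, lvl 1).
Iteration 2: rows with parent_id in {6,14} -> tmp (id 7, lvl 2), alice (id 9, lvl 2), bin (id 10, lvl 2), share (id 11, lvl 2).
Iteration 3: rows with parent_id in {7,9,10,11} -> home (id 12, lvl 3), bob (id 13, lvl 3).
Iteration 4: no rows with parent_id in {12,13}; recursion stops.

3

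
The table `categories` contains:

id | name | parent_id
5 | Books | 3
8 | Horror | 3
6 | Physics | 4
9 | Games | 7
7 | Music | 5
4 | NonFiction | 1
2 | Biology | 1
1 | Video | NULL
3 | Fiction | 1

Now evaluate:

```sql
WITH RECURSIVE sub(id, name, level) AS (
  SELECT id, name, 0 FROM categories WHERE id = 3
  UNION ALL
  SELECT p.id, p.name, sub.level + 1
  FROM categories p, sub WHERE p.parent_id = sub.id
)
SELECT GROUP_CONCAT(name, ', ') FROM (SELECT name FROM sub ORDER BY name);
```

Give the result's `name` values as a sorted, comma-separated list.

Base: id=3 (Fiction) at level 0.
Iteration 1: rows with parent_id in {3} -> Books (id 5, level 1), Horror (id 8, level 1).
Iteration 2: rows with parent_id in {5,8} -> Music (id 7, level 2).
Iteration 3: rows with parent_id in {7} -> Games (id 9, level 3).
Iteration 4: no rows with parent_id in {9}; recursion stops.

Books, Fiction, Games, Horror, Music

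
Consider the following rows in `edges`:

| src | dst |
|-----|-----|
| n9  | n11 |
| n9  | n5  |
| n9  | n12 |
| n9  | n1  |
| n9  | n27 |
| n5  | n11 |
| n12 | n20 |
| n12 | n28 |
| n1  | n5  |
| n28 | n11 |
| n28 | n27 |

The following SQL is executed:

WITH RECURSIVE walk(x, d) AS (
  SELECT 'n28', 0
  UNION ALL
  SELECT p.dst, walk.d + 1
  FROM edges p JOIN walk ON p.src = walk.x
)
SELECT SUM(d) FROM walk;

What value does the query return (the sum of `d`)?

Base: (n28, d=0).
Iteration 1: edges from {n28} -> (n11, d=1), (n27, d=1).
Iteration 2: no outgoing edges from {n11,n27}; recursion stops.
SUM(d) = 0 + 1 + 1 = 2.

2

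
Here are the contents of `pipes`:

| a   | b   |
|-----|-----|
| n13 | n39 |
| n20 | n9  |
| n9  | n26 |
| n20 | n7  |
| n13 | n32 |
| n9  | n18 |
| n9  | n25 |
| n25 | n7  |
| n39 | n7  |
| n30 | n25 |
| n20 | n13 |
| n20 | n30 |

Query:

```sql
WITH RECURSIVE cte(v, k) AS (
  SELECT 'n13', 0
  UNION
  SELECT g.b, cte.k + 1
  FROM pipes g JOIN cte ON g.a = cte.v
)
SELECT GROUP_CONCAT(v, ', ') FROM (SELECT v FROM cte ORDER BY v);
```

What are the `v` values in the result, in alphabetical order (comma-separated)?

Base: (n13, k=0).
Iteration 1: edges from {n13} -> (n32, k=1), (n39, k=1).
Iteration 2: edges from {n32,n39} -> (n7, k=2).
Iteration 3: no outgoing edges from {n7}; recursion stops.

n13, n32, n39, n7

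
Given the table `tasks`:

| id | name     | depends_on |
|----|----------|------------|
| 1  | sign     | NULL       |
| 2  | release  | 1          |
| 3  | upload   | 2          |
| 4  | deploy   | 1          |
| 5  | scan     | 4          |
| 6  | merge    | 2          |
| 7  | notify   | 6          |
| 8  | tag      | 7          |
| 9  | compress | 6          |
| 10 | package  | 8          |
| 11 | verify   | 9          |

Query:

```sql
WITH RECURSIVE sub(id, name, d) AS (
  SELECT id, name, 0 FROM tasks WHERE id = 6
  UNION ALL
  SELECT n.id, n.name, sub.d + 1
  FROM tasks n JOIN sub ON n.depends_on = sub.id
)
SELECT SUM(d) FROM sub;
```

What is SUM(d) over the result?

9

Base: id=6 (merge) at d 0.
Iteration 1: rows with depends_on in {6} -> notify (id 7, d 1), compress (id 9, d 1).
Iteration 2: rows with depends_on in {7,9} -> tag (id 8, d 2), verify (id 11, d 2).
Iteration 3: rows with depends_on in {8,11} -> package (id 10, d 3).
Iteration 4: no rows with depends_on in {10}; recursion stops.
SUM(d) = 0 + 1 + 1 + 2 + 2 + 3 = 9.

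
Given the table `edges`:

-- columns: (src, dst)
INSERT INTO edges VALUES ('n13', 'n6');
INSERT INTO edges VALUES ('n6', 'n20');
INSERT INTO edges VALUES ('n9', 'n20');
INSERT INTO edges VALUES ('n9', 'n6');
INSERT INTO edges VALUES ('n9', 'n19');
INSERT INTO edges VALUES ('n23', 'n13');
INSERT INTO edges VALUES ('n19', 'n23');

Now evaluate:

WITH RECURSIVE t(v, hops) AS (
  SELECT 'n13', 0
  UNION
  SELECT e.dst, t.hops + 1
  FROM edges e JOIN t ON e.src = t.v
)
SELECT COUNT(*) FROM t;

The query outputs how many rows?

3

Base: (n13, hops=0).
Iteration 1: edges from {n13} -> (n6, hops=1).
Iteration 2: edges from {n6} -> (n20, hops=2).
Iteration 3: no outgoing edges from {n20}; recursion stops.
Total rows emitted: 3.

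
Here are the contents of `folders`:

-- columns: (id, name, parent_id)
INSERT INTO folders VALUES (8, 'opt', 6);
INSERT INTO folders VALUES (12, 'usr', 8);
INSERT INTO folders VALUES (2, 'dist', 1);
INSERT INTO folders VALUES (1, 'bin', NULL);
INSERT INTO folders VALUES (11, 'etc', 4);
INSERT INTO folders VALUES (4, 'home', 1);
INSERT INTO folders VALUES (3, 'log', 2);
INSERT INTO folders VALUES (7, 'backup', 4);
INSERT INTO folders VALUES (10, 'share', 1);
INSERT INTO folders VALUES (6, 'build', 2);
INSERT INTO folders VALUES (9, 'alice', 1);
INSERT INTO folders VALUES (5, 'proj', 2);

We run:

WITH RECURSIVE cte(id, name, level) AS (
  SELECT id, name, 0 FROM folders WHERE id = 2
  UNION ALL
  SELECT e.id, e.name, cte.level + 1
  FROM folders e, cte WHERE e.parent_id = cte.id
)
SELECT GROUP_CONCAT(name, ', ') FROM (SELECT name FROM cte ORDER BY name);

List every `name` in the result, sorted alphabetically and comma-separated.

build, dist, log, opt, proj, usr

Base: id=2 (dist) at level 0.
Iteration 1: rows with parent_id in {2} -> log (id 3, level 1), proj (id 5, level 1), build (id 6, level 1).
Iteration 2: rows with parent_id in {3,5,6} -> opt (id 8, level 2).
Iteration 3: rows with parent_id in {8} -> usr (id 12, level 3).
Iteration 4: no rows with parent_id in {12}; recursion stops.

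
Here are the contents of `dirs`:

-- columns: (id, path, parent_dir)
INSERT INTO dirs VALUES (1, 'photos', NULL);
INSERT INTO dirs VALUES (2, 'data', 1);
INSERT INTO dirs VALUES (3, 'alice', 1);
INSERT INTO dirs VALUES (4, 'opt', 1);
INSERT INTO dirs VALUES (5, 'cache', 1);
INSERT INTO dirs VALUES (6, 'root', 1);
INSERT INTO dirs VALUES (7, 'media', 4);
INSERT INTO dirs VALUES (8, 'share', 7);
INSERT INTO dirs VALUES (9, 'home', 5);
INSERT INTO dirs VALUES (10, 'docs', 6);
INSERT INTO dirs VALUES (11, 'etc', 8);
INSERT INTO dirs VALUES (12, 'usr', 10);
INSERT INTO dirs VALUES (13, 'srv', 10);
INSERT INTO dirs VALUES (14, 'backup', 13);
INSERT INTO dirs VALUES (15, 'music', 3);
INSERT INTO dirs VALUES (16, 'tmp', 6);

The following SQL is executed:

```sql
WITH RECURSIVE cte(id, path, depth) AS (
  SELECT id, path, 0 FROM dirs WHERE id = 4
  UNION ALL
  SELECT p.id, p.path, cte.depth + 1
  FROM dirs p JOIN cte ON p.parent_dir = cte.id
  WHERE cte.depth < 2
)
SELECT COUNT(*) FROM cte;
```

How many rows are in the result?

Base: id=4 (opt) at depth 0.
Iteration 1: rows with parent_dir in {4} -> media (id 7, depth 1).
Iteration 2: rows with parent_dir in {7} -> share (id 8, depth 2).
Iteration 3: depth < 2 fails for all current rows; recursion stops.
Total rows emitted: 3.

3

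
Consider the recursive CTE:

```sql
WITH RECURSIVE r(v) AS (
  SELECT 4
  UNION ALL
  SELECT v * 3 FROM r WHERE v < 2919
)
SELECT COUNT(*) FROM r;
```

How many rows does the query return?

Base: v=4.
Iteration 1: 4 < 2919 holds -> v = 4 * 3 = 12.
Iteration 2: 12 < 2919 holds -> v = 12 * 3 = 36.
Iteration 3: 36 < 2919 holds -> v = 36 * 3 = 108.
Iteration 4: 108 < 2919 holds -> v = 108 * 3 = 324.
Iteration 5: 324 < 2919 holds -> v = 324 * 3 = 972.
Iteration 6: 972 < 2919 holds -> v = 972 * 3 = 2916.
Iteration 7: 2916 < 2919 holds -> v = 2916 * 3 = 8748.
Iteration 8: 8748 < 2919 fails; recursion stops.
Total rows emitted: 8.

8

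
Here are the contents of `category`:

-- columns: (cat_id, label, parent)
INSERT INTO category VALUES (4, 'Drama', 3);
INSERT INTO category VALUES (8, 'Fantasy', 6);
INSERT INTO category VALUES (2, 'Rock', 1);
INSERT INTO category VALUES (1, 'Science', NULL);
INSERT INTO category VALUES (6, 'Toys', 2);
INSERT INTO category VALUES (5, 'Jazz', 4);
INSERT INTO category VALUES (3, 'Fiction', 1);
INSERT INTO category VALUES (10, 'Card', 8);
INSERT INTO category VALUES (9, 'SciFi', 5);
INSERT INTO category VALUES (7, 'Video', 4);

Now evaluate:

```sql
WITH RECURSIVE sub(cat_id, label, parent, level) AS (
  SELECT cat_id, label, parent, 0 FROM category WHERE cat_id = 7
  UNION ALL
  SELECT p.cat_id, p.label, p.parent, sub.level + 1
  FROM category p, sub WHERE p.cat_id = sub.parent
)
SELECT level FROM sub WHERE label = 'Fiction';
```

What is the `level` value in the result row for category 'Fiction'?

2

Base: cat_id=7 (Video), parent=4, level 0.
Iteration 1: join on cat_id=4 -> Drama (id 4, parent=3, level 1).
Iteration 2: join on cat_id=3 -> Fiction (id 3, parent=1, level 2).
Iteration 3: join on cat_id=1 -> Science (id 1, parent=NULL, level 3).
Iteration 4: parent is NULL; no match; recursion stops.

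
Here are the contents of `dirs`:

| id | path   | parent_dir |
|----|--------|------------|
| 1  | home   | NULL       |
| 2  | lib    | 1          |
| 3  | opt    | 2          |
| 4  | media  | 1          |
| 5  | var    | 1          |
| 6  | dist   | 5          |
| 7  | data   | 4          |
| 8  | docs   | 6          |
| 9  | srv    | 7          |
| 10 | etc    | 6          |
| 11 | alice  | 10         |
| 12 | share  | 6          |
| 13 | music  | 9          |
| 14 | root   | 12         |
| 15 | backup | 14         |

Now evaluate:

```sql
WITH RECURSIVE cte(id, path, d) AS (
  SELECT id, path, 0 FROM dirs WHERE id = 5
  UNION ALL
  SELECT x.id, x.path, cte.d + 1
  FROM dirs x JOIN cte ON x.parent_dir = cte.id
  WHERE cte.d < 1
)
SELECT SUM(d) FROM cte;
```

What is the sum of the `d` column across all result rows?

1

Base: id=5 (var) at d 0.
Iteration 1: rows with parent_dir in {5} -> dist (id 6, d 1).
Iteration 2: d < 1 fails for all current rows; recursion stops.
SUM(d) = 0 + 1 = 1.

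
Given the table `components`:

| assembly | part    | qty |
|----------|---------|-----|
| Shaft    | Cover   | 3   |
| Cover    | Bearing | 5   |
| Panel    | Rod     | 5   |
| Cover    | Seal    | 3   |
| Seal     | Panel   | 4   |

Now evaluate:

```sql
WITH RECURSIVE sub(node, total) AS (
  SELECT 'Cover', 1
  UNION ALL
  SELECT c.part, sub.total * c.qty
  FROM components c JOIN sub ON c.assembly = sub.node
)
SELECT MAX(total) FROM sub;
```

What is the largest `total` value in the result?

60

Base: (Cover, total=1).
Iteration 1: components of {Cover} -> Bearing = 1*5 = 5, Seal = 1*3 = 3.
Iteration 2: components of {Bearing,Seal} -> Panel = 3*4 = 12.
Iteration 3: components of {Panel} -> Rod = 12*5 = 60.
Iteration 4: no further components; recursion stops.
total values: 1, 5, 3, 12, 60; the maximum is 60.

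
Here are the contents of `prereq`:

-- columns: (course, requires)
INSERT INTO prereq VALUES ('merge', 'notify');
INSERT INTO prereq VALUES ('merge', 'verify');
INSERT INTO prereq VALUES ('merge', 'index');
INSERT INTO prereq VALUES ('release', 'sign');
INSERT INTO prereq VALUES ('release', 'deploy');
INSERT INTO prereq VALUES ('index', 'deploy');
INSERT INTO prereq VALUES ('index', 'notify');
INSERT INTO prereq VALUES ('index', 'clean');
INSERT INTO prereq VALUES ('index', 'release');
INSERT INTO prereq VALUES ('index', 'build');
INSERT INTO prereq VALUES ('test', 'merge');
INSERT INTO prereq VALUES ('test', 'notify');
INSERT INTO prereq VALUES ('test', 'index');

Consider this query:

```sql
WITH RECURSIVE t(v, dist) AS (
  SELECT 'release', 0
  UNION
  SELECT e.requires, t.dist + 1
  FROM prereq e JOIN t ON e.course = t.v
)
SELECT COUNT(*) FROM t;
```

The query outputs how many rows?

3

Base: (release, dist=0).
Iteration 1: edges from {release} -> (deploy, dist=1), (sign, dist=1).
Iteration 2: no outgoing edges from {deploy,sign}; recursion stops.
Total rows emitted: 3.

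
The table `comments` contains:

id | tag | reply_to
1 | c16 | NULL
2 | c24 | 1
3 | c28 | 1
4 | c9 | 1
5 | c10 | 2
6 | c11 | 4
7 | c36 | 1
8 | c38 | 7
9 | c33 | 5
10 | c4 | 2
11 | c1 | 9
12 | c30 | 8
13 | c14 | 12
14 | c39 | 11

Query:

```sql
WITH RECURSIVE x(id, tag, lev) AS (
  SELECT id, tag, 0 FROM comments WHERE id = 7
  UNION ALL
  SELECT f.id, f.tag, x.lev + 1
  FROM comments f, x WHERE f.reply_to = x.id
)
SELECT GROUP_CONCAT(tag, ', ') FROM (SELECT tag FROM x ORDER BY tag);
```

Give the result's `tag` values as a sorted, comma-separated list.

c14, c30, c36, c38

Base: id=7 (c36) at lev 0.
Iteration 1: rows with reply_to in {7} -> c38 (id 8, lev 1).
Iteration 2: rows with reply_to in {8} -> c30 (id 12, lev 2).
Iteration 3: rows with reply_to in {12} -> c14 (id 13, lev 3).
Iteration 4: no rows with reply_to in {13}; recursion stops.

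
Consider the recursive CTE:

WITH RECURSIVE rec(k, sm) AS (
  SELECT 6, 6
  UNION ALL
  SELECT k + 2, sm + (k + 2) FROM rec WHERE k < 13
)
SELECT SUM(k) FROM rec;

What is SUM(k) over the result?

Base: k=6, sm=6.
Iteration 1: 6 < 13 holds -> k = 6 + 2 = 8, sm = 6 + 8 = 14.
Iteration 2: 8 < 13 holds -> k = 8 + 2 = 10, sm = 14 + 10 = 24.
Iteration 3: 10 < 13 holds -> k = 10 + 2 = 12, sm = 24 + 12 = 36.
Iteration 4: 12 < 13 holds -> k = 12 + 2 = 14, sm = 36 + 14 = 50.
Iteration 5: 14 < 13 fails; recursion stops.
SUM(k) = 6 + 8 + 10 + 12 + 14 = 50.

50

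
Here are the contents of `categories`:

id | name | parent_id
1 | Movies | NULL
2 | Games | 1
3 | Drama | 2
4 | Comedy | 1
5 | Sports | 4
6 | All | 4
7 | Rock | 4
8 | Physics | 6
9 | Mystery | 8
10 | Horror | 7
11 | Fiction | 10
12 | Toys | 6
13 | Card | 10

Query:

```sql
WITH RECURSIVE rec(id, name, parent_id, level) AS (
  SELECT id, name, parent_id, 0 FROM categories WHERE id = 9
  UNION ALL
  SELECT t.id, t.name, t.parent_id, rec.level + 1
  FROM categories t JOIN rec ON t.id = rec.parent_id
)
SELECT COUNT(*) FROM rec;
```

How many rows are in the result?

5

Base: id=9 (Mystery), parent_id=8, level 0.
Iteration 1: join on id=8 -> Physics (id 8, parent_id=6, level 1).
Iteration 2: join on id=6 -> All (id 6, parent_id=4, level 2).
Iteration 3: join on id=4 -> Comedy (id 4, parent_id=1, level 3).
Iteration 4: join on id=1 -> Movies (id 1, parent_id=NULL, level 4).
Iteration 5: parent_id is NULL; no match; recursion stops.
Total rows emitted: 5.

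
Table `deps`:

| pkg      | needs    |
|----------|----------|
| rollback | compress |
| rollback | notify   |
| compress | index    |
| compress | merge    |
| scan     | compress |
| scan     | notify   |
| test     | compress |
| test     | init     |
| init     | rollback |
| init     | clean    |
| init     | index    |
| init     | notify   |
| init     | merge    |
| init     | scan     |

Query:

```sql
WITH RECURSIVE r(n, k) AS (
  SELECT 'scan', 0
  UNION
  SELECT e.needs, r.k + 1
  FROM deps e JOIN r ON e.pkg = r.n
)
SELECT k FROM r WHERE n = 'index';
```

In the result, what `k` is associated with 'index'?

2

Base: (scan, k=0).
Iteration 1: edges from {scan} -> (compress, k=1), (notify, k=1).
Iteration 2: edges from {compress,notify} -> (index, k=2), (merge, k=2).
Iteration 3: no outgoing edges from {index,merge}; recursion stops.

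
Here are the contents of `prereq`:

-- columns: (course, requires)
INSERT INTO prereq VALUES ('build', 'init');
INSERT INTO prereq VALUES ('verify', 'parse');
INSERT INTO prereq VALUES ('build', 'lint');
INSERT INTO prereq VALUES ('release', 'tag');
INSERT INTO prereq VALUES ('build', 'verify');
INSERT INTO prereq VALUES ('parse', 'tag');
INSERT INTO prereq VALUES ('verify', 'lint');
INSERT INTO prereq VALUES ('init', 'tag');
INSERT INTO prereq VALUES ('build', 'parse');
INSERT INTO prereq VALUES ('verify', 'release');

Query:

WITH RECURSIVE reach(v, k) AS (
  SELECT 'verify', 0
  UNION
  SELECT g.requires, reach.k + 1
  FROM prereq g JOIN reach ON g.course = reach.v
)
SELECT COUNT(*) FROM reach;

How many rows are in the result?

Base: (verify, k=0).
Iteration 1: edges from {verify} -> (lint, k=1), (parse, k=1), (release, k=1).
Iteration 2: edges from {lint,parse,release} -> (tag, k=2). [UNION drops 1 duplicate row(s)]
Iteration 3: no outgoing edges from {tag}; recursion stops.
Total rows emitted: 5.

5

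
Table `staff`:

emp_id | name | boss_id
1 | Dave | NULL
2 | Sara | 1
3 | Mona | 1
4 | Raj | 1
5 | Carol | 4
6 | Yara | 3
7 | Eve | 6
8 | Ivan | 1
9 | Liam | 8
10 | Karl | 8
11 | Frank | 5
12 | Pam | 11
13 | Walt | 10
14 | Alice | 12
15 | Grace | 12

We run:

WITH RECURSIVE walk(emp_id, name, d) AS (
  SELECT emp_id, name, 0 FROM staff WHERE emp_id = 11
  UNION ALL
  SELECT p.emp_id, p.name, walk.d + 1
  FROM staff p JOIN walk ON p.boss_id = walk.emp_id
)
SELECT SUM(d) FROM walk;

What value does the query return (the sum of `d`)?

Base: emp_id=11 (Frank) at d 0.
Iteration 1: rows with boss_id in {11} -> Pam (id 12, d 1).
Iteration 2: rows with boss_id in {12} -> Alice (id 14, d 2), Grace (id 15, d 2).
Iteration 3: no rows with boss_id in {14,15}; recursion stops.
SUM(d) = 0 + 1 + 2 + 2 = 5.

5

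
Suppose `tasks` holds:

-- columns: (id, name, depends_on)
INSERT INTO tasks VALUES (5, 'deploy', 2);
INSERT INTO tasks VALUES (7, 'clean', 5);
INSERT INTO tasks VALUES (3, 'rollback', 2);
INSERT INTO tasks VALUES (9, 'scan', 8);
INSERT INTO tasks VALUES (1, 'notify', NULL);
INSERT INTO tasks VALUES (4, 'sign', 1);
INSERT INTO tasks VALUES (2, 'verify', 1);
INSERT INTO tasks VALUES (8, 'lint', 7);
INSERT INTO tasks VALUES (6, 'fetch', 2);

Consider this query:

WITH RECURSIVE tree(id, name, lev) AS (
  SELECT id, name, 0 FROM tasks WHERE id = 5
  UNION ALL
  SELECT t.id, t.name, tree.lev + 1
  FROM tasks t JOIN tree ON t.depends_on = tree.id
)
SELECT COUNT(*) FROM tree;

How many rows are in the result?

4

Base: id=5 (deploy) at lev 0.
Iteration 1: rows with depends_on in {5} -> clean (id 7, lev 1).
Iteration 2: rows with depends_on in {7} -> lint (id 8, lev 2).
Iteration 3: rows with depends_on in {8} -> scan (id 9, lev 3).
Iteration 4: no rows with depends_on in {9}; recursion stops.
Total rows emitted: 4.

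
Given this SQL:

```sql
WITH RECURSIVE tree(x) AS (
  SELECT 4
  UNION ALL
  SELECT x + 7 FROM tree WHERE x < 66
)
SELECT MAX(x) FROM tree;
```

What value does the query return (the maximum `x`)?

Base: x=4.
Iteration 1: 4 < 66 holds -> x = 4 + 7 = 11.
Iteration 2: 11 < 66 holds -> x = 11 + 7 = 18.
Iteration 3: 18 < 66 holds -> x = 18 + 7 = 25.
Iteration 4: 25 < 66 holds -> x = 25 + 7 = 32.
Iteration 5: 32 < 66 holds -> x = 32 + 7 = 39.
Iteration 6: 39 < 66 holds -> x = 39 + 7 = 46.
Iteration 7: 46 < 66 holds -> x = 46 + 7 = 53.
Iteration 8: 53 < 66 holds -> x = 53 + 7 = 60.
Iteration 9: 60 < 66 holds -> x = 60 + 7 = 67.
Iteration 10: 67 < 66 fails; recursion stops.
x values: 4, 11, 18, 25, 32, 39, 46, 53, 60, 67; the maximum is 67.

67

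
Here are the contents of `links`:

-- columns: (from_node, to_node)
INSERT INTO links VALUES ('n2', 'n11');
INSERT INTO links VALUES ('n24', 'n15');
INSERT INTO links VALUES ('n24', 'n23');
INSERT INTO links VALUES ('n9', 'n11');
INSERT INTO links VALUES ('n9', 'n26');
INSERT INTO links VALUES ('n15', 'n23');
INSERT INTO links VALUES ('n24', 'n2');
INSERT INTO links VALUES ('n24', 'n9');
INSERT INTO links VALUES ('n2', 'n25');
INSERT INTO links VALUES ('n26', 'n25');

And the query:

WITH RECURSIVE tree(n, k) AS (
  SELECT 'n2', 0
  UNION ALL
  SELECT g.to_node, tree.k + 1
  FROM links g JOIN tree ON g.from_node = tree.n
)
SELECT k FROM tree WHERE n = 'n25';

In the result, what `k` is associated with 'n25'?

Base: (n2, k=0).
Iteration 1: edges from {n2} -> (n11, k=1), (n25, k=1).
Iteration 2: no outgoing edges from {n11,n25}; recursion stops.

1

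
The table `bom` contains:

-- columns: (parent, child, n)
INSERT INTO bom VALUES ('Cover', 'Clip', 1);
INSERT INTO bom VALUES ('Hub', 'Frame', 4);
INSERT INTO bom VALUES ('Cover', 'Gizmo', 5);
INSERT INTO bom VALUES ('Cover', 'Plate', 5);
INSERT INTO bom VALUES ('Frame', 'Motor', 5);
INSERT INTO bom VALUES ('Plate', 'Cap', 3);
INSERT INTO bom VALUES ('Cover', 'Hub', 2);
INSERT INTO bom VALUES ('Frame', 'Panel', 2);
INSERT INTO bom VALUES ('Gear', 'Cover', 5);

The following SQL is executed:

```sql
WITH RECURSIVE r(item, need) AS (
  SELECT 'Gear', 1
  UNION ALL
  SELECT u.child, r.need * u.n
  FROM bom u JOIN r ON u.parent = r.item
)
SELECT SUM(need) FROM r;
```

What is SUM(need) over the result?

466

Base: (Gear, need=1).
Iteration 1: components of {Gear} -> Cover = 1*5 = 5.
Iteration 2: components of {Cover} -> Clip = 5*1 = 5, Gizmo = 5*5 = 25, Hub = 5*2 = 10, Plate = 5*5 = 25.
Iteration 3: components of {Clip,Gizmo,Hub,Plate} -> Cap = 25*3 = 75, Frame = 10*4 = 40.
Iteration 4: components of {Cap,Frame} -> Motor = 40*5 = 200, Panel = 40*2 = 80.
Iteration 5: no further components; recursion stops.
SUM(need) = 1 + 5 + 10 + 25 + 25 + 5 + 40 + 75 + 200 + 80 = 466.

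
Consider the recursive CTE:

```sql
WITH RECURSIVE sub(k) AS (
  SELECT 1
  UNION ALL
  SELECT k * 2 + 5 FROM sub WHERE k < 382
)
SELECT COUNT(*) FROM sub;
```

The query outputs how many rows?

Base: k=1.
Iteration 1: 1 < 382 holds -> k = 1 * 2 + 5 = 7.
Iteration 2: 7 < 382 holds -> k = 7 * 2 + 5 = 19.
Iteration 3: 19 < 382 holds -> k = 19 * 2 + 5 = 43.
Iteration 4: 43 < 382 holds -> k = 43 * 2 + 5 = 91.
Iteration 5: 91 < 382 holds -> k = 91 * 2 + 5 = 187.
Iteration 6: 187 < 382 holds -> k = 187 * 2 + 5 = 379.
Iteration 7: 379 < 382 holds -> k = 379 * 2 + 5 = 763.
Iteration 8: 763 < 382 fails; recursion stops.
Total rows emitted: 8.

8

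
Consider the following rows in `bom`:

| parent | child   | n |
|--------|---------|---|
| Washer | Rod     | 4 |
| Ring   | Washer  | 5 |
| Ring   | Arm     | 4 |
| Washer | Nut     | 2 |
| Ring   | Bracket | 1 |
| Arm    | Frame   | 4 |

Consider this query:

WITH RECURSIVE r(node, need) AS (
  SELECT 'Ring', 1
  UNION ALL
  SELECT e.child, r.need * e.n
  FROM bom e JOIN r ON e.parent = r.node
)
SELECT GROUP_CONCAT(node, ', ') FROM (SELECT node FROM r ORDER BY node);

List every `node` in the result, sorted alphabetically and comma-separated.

Arm, Bracket, Frame, Nut, Ring, Rod, Washer

Base: (Ring, need=1).
Iteration 1: components of {Ring} -> Arm = 1*4 = 4, Bracket = 1*1 = 1, Washer = 1*5 = 5.
Iteration 2: components of {Arm,Bracket,Washer} -> Frame = 4*4 = 16, Nut = 5*2 = 10, Rod = 5*4 = 20.
Iteration 3: no further components; recursion stops.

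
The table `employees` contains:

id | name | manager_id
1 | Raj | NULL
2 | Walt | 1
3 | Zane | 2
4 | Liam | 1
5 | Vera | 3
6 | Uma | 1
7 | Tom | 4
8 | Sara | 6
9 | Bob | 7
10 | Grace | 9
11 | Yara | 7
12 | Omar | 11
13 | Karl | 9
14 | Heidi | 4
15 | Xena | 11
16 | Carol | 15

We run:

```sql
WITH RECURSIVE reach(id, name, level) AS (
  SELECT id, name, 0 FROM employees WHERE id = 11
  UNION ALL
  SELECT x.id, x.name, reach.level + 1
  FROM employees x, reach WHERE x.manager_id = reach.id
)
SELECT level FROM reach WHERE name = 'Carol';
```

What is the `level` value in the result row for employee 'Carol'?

2

Base: id=11 (Yara) at level 0.
Iteration 1: rows with manager_id in {11} -> Omar (id 12, level 1), Xena (id 15, level 1).
Iteration 2: rows with manager_id in {12,15} -> Carol (id 16, level 2).
Iteration 3: no rows with manager_id in {16}; recursion stops.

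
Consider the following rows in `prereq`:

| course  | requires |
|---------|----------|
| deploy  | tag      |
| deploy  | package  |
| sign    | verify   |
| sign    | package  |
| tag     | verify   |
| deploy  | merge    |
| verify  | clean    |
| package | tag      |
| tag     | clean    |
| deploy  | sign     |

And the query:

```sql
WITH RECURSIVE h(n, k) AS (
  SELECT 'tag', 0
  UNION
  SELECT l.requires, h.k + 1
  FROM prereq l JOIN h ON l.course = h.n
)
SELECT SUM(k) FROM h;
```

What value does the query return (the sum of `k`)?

Base: (tag, k=0).
Iteration 1: edges from {tag} -> (clean, k=1), (verify, k=1).
Iteration 2: edges from {clean,verify} -> (clean, k=2).
Iteration 3: no outgoing edges from {clean}; recursion stops.
SUM(k) = 0 + 1 + 1 + 2 = 4.

4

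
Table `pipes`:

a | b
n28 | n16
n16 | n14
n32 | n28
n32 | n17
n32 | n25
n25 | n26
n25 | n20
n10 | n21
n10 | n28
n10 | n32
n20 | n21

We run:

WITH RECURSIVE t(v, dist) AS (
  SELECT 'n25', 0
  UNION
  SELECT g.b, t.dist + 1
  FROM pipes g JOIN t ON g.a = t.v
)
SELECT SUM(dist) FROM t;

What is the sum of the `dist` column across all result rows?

Base: (n25, dist=0).
Iteration 1: edges from {n25} -> (n20, dist=1), (n26, dist=1).
Iteration 2: edges from {n20,n26} -> (n21, dist=2).
Iteration 3: no outgoing edges from {n21}; recursion stops.
SUM(dist) = 0 + 1 + 1 + 2 = 4.

4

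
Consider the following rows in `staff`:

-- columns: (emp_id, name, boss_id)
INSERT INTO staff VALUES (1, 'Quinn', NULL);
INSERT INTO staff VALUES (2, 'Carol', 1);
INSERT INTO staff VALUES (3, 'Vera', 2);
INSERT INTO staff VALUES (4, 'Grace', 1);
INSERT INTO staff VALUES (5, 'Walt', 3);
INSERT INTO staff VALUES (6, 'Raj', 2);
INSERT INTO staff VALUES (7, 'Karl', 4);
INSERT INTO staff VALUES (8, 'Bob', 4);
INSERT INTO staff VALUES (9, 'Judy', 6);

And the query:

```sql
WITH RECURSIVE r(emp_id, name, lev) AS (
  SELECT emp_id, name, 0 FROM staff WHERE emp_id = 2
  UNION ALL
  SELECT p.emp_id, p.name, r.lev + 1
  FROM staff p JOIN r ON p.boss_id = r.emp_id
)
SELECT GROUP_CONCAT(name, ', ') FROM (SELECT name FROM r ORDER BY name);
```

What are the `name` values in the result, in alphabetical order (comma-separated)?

Base: emp_id=2 (Carol) at lev 0.
Iteration 1: rows with boss_id in {2} -> Vera (id 3, lev 1), Raj (id 6, lev 1).
Iteration 2: rows with boss_id in {3,6} -> Walt (id 5, lev 2), Judy (id 9, lev 2).
Iteration 3: no rows with boss_id in {5,9}; recursion stops.

Carol, Judy, Raj, Vera, Walt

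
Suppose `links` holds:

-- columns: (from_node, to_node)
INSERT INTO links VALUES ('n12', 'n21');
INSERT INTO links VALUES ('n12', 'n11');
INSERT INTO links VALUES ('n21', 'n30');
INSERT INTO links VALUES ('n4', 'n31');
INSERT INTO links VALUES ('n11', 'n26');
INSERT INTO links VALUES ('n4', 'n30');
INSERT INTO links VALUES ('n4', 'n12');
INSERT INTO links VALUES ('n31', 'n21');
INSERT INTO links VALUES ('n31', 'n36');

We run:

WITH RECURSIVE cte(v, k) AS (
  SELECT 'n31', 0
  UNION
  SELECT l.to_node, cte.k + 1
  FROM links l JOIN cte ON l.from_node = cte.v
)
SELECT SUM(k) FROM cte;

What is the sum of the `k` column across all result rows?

4

Base: (n31, k=0).
Iteration 1: edges from {n31} -> (n21, k=1), (n36, k=1).
Iteration 2: edges from {n21,n36} -> (n30, k=2).
Iteration 3: no outgoing edges from {n30}; recursion stops.
SUM(k) = 0 + 1 + 1 + 2 = 4.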